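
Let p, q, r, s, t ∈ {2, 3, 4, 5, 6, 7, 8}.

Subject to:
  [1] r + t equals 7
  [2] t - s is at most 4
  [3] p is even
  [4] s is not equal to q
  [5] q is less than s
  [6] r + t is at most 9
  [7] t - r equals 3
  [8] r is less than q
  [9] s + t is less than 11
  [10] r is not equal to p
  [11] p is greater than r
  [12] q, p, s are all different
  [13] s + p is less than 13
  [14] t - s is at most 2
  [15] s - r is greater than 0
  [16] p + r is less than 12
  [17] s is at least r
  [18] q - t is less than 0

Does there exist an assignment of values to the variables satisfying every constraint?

The assignment p = 8, q = 3, r = 2, s = 4, t = 5 works:
  constraint 1 holds since r + t = 7.
  constraint 2 holds since t - s = 1.
The rest check out directly.

Satisfiable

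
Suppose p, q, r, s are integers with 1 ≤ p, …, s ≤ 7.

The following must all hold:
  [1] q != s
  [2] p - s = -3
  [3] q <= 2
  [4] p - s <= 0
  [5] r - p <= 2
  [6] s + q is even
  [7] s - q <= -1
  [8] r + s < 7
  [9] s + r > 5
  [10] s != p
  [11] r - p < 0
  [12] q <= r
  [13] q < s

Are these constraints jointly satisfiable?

Constraints 4, 7, 11, and 12 give p ≤ s, s < q, q ≤ r, r < p. Chaining: p ≤ s < q ≤ r < p, which forces p < p — impossible.

Unsatisfiable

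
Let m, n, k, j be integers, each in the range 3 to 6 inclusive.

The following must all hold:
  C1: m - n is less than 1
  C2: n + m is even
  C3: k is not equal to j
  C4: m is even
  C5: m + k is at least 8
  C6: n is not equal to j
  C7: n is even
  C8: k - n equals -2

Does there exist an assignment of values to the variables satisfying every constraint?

Satisfiable

Try m = 6, n = 6, k = 4, j = 3.
Check constraint 1: m - n = 0; constraint 5: m + k = 10. The remaining constraints are straightforward to verify.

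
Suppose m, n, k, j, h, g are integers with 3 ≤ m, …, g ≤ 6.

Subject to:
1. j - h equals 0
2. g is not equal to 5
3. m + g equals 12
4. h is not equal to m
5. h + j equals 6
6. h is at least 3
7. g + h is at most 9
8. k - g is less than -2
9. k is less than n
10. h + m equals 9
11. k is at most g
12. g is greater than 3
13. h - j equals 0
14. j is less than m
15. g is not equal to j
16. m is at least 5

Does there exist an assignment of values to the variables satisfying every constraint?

One satisfying assignment is m = 6, n = 4, k = 3, j = 3, h = 3, g = 6.
For the less obvious constraints — constraint 1: j - h = 0; constraint 3: m + g = 12; constraint 5: h + j = 6 — and the others hold by inspection.

Satisfiable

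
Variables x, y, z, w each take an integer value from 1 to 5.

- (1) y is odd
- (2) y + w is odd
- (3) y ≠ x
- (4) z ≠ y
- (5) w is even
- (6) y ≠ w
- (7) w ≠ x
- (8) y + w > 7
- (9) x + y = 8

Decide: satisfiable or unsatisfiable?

Satisfiable

Take x = 3, y = 5, z = 2, w = 4. Then constraint 1: y = 5 is odd; constraint 8: y + w = 9; constraint 9: x + y = 8, and every other listed constraint is also met.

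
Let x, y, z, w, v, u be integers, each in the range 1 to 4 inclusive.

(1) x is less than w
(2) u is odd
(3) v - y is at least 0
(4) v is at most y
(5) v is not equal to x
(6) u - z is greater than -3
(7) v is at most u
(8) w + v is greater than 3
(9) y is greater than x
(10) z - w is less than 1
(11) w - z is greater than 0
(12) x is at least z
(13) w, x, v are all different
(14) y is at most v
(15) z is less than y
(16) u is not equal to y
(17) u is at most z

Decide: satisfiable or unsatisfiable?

Constraints 3, 7, 15, and 17 give v ≤ u, u ≤ z, z < y, y ≤ v. Chaining: v ≤ u ≤ z < y ≤ v, which forces v < v — impossible.

Unsatisfiable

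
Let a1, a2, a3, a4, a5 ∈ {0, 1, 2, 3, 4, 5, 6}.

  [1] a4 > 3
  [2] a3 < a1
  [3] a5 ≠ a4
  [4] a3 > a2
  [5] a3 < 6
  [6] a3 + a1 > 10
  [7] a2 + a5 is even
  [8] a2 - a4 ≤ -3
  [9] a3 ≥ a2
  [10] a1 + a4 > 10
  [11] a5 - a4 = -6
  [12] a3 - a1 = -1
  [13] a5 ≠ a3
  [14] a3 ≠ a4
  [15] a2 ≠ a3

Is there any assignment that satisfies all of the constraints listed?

Take a1 = 6, a2 = 0, a3 = 5, a4 = 6, a5 = 0. Then constraint 6: a3 + a1 = 11; constraint 8: a2 - a4 = -6; constraint 10: a1 + a4 = 12, and every other listed constraint is also met.

Satisfiable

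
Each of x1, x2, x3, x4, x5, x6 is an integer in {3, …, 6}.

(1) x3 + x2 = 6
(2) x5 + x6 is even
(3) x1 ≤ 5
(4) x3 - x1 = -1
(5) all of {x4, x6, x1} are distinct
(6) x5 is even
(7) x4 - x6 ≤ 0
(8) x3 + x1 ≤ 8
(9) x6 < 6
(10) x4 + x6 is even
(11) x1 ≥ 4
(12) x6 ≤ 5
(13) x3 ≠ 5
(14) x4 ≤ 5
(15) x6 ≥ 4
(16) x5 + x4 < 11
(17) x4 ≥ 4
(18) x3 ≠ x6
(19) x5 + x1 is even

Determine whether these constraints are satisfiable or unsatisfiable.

Unsatisfiable

Constraints 3, 11, 12, 14, 15, and 17 confine each of x4, x6, x1 to the 2 values {4, 5}.
Constraint 5 requires all 3 of them to be distinct, but only 2 values are available — impossible by the pigeonhole principle.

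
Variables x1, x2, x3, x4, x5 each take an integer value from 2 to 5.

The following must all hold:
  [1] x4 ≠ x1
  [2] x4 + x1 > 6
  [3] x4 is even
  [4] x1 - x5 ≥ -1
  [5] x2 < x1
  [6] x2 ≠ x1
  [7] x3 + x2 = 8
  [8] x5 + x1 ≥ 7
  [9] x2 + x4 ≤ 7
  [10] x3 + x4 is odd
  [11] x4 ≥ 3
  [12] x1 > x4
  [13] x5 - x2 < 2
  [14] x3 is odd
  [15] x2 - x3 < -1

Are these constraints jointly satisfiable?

One satisfying assignment is x1 = 5, x2 = 3, x3 = 5, x4 = 4, x5 = 4.
For the less obvious constraints — constraint 2: x4 + x1 = 9; constraint 4: x1 - x5 = 1; constraint 7: x3 + x2 = 8 — and the others hold by inspection.

Satisfiable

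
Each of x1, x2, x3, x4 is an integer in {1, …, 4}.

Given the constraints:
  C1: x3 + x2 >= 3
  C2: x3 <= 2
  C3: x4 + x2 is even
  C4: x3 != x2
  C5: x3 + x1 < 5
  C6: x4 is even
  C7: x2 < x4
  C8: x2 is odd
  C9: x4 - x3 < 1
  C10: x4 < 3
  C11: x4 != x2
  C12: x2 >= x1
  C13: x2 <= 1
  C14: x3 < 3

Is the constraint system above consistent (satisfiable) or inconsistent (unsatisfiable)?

Constraint 6 makes x4 even and constraint 8 makes x2 odd, so x4 + x2 must be odd. Constraint 3 says x4 + x2 is even — contradiction.

Unsatisfiable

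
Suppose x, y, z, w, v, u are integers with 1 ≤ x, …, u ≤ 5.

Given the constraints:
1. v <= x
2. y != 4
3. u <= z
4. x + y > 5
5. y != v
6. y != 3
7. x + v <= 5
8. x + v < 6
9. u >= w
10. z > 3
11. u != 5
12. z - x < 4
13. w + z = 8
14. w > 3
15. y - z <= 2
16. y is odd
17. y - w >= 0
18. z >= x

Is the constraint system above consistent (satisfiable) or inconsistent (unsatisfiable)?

Satisfiable

One satisfying assignment is x = 3, y = 5, z = 4, w = 4, v = 1, u = 4.
For the less obvious constraints — constraint 4: x + y = 8; constraint 7: x + v = 4 — and the others hold by inspection.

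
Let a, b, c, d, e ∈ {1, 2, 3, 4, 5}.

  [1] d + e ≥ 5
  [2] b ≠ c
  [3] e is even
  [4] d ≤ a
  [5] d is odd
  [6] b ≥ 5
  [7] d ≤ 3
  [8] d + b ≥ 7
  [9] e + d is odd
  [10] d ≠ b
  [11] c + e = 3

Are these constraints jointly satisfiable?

One satisfying assignment is a = 3, b = 5, c = 1, d = 3, e = 2.
For the less obvious constraints — constraint 1: d + e = 5; constraint 8: d + b = 8; constraint 11: c + e = 3 — and the others hold by inspection.

Satisfiable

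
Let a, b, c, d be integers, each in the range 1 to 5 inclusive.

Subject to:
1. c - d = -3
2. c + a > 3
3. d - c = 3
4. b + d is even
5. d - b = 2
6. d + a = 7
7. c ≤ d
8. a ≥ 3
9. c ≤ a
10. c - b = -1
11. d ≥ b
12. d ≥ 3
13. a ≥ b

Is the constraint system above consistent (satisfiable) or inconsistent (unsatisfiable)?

Setting (a, b, c, d) = (3, 2, 1, 4) satisfies everything: constraint 1: c - d = -3; constraint 2: c + a = 4, and the others follow.

Satisfiable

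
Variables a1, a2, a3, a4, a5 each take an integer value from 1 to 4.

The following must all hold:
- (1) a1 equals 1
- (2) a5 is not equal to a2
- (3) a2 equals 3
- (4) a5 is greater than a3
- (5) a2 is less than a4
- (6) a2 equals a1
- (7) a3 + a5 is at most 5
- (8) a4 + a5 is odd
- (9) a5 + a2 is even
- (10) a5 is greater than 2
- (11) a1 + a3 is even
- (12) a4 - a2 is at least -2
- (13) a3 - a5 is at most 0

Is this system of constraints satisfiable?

Unsatisfiable

Constraint 3 fixes a2 = 3 and constraint 1 fixes a1 = 1, but constraint 6 requires a2 = a1. Since 3 ≠ 1, contradiction.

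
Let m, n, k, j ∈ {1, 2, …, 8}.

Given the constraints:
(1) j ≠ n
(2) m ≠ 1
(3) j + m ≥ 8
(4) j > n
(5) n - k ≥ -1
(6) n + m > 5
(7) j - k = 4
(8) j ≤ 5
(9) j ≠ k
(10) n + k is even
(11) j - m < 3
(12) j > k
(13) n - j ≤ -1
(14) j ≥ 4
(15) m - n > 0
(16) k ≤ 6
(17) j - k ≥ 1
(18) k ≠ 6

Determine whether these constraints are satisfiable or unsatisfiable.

The assignment m = 4, n = 3, k = 1, j = 5 works:
  constraint 3 holds since j + m = 9.
  constraint 5 holds since n - k = 2.
  constraint 6 holds since n + m = 7.
The rest check out directly.

Satisfiable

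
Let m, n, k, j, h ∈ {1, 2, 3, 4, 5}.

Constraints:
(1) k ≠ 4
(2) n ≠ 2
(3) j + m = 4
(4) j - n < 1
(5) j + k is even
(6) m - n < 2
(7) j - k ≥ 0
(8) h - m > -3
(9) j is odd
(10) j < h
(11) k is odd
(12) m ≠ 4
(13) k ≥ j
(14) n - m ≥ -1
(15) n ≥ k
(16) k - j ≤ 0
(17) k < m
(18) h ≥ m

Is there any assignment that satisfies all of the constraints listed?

Satisfiable

Take m = 3, n = 3, k = 1, j = 1, h = 3. Then constraint 3: j + m = 4; constraint 4: j - n = -2, and every other listed constraint is also met.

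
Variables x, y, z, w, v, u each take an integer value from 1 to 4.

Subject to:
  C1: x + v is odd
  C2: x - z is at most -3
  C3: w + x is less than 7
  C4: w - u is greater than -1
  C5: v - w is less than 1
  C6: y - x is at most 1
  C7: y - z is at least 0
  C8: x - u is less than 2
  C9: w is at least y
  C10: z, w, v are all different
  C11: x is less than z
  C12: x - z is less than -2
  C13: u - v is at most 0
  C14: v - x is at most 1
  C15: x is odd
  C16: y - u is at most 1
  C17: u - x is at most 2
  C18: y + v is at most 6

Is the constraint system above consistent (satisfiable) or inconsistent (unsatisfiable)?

Constraints 2, 7, 13, 14, and 16 give x − v ≥ -1, v − u ≥ 0, u − y ≥ -1, y − z ≥ 0, z − x ≥ 3.
Adding all 5 inequalities: the left sides telescope to 0, and the right sides sum to (-1) + 0 + (-1) + 0 + 3 = 1. So 0 ≥ 1, which is false.

Unsatisfiable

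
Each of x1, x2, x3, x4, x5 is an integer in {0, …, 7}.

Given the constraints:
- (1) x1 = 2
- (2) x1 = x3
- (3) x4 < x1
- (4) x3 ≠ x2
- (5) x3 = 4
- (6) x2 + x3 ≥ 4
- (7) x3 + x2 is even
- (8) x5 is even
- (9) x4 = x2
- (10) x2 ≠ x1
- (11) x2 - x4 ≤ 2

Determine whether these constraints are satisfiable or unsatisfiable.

Unsatisfiable

Constraint 1 fixes x1 = 2 and constraint 5 fixes x3 = 4, but constraint 2 requires x1 = x3. Since 2 ≠ 4, contradiction.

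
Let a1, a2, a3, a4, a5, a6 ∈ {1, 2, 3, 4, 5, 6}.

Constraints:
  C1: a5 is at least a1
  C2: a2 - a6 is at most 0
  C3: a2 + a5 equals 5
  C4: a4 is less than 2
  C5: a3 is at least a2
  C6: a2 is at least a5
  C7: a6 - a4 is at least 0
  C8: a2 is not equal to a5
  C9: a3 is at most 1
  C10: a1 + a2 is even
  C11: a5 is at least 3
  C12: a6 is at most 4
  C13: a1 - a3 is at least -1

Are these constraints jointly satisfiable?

From constraints 6 and 11: a2 ≥ a5 and a5 ≥ 3, so a2 ≥ 3. From constraints 5 and 9: a2 ≤ a3 and a3 ≤ 1, so a2 ≤ 1. But 1 < 3, so no value of a2 works.

Unsatisfiable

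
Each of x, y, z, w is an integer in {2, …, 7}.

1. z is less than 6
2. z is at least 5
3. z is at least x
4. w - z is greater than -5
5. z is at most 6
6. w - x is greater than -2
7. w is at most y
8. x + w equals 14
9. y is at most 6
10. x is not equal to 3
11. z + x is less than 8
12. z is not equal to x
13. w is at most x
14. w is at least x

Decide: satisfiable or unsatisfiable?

From constraints 3 and 5: x ≤ z ≤ 6. From constraints 7 and 9: w ≤ y ≤ 6. Hence x + w ≤ 12. But constraint 8 requires x + w = 14, and 14 > 12. Contradiction.

Unsatisfiable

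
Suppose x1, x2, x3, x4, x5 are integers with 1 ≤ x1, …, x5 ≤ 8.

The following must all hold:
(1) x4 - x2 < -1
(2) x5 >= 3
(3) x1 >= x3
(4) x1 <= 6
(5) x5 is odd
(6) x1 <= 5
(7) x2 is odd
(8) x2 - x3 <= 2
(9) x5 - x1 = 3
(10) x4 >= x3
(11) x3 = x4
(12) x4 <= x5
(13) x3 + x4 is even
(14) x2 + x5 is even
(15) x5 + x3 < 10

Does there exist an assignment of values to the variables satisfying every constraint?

Satisfiable

Take x1 = 4, x2 = 3, x3 = 1, x4 = 1, x5 = 7. Then constraint 1: x4 - x2 = -2; constraint 8: x2 - x3 = 2; constraint 9: x5 - x1 = 3, and every other listed constraint is also met.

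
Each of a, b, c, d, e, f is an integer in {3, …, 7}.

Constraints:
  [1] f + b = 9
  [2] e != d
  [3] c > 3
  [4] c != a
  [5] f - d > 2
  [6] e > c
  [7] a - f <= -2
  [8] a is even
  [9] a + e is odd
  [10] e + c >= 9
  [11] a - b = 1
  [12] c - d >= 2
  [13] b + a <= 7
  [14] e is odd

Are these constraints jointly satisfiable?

Satisfiable

Setting (a, b, c, d, e, f) = (4, 3, 5, 3, 7, 6) satisfies everything: constraint 1: f + b = 9; constraint 5: f - d = 3, and the others follow.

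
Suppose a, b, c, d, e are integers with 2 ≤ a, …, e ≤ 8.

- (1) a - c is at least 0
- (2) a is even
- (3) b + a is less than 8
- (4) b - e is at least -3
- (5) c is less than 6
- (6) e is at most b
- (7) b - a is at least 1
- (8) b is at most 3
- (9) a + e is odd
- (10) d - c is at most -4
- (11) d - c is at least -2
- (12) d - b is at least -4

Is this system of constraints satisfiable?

Constraints 1, 7, 10, and 12 give d − b ≥ -4, b − a ≥ 1, a − c ≥ 0, c − d ≥ 4.
Adding all 4 inequalities: the left sides telescope to 0, and the right sides sum to (-4) + 1 + 0 + 4 = 1. So 0 ≥ 1, which is false.

Unsatisfiable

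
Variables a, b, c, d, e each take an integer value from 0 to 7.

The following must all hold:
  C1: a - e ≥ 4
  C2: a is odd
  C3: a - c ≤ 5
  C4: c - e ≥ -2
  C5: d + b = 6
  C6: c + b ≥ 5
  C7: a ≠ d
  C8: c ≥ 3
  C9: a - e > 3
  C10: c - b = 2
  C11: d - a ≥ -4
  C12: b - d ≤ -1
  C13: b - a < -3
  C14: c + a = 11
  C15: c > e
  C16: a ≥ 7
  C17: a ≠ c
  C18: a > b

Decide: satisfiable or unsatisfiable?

Satisfiable

Setting (a, b, c, d, e) = (7, 2, 4, 4, 3) satisfies everything: constraint 1: a - e = 4; constraint 3: a - c = 3; constraint 4: c - e = 1, and the others follow.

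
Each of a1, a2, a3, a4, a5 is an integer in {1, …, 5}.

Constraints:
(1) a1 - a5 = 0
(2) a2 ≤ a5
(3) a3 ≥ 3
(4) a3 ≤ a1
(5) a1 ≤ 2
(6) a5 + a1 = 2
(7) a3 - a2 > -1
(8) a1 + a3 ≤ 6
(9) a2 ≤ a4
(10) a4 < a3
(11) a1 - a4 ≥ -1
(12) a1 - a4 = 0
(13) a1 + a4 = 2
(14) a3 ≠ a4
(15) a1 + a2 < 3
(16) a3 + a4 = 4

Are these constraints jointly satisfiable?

From constraints 3 and 4: a1 ≥ a3 and a3 ≥ 3, so a1 ≥ 3. From constraint 5: a1 ≤ 2. But 2 < 3, so no value of a1 works.

Unsatisfiable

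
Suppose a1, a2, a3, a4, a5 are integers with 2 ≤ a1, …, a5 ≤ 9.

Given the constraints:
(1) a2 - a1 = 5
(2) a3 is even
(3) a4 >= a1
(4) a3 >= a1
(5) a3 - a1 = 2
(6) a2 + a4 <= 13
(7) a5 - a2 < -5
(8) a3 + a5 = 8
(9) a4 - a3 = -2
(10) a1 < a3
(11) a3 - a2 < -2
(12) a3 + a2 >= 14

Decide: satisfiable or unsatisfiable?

Setting (a1, a2, a3, a4, a5) = (4, 9, 6, 4, 2) satisfies everything: constraint 1: a2 - a1 = 5; constraint 5: a3 - a1 = 2; constraint 6: a2 + a4 = 13, and the others follow.

Satisfiable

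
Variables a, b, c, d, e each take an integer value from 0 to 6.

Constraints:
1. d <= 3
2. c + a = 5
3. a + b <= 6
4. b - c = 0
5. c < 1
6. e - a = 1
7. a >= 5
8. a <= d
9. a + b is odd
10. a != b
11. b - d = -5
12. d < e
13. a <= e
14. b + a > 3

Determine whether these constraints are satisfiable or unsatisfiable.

From constraints 7 and 8: d ≥ a and a ≥ 5, so d ≥ 5. From constraint 1: d ≤ 3. But 3 < 5, so no value of d works.

Unsatisfiable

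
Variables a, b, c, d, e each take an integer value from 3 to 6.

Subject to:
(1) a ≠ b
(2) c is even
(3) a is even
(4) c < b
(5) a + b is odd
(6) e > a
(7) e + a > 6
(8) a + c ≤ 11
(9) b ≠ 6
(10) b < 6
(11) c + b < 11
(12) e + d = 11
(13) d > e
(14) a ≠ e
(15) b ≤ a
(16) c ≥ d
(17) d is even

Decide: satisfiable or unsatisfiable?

Constraints 4, 6, 13, 15, and 16 give b ≤ a, a < e, e < d, d ≤ c, c < b. Chaining: b ≤ a < e < d ≤ c < b, which forces b < b — impossible.

Unsatisfiable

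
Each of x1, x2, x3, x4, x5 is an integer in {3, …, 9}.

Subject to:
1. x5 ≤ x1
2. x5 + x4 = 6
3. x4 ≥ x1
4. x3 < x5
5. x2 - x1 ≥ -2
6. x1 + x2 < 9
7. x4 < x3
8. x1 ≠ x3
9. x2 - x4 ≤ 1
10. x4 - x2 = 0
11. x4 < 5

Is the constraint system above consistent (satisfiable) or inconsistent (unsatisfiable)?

Constraints 1, 3, 4, and 7 give x4 < x3, x3 < x5, x5 ≤ x1, x1 ≤ x4. Chaining: x4 < x3 < x5 ≤ x1 ≤ x4, which forces x4 < x4 — impossible.

Unsatisfiable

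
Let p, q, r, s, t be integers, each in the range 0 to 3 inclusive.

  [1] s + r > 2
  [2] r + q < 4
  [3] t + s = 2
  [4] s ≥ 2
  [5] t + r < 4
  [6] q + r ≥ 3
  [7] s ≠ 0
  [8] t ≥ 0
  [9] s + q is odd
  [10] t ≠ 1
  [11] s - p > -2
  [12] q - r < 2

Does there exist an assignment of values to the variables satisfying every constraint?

Satisfiable

Try p = 2, q = 1, r = 2, s = 2, t = 0.
Check constraint 1: s + r = 4; constraint 2: r + q = 3; constraint 3: t + s = 2. The remaining constraints are straightforward to verify.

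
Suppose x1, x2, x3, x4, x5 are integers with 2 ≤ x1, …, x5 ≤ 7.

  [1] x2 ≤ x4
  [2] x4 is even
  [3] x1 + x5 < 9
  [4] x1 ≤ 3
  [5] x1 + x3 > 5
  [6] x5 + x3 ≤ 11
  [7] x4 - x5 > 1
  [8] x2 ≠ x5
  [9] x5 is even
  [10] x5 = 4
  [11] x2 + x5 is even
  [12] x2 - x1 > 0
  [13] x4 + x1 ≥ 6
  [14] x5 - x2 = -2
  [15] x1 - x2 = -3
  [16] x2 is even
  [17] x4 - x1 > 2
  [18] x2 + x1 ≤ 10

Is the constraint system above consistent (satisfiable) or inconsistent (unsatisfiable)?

Take x1 = 3, x2 = 6, x3 = 4, x4 = 6, x5 = 4. Then constraint 3: x1 + x5 = 7; constraint 5: x1 + x3 = 7, and every other listed constraint is also met.

Satisfiable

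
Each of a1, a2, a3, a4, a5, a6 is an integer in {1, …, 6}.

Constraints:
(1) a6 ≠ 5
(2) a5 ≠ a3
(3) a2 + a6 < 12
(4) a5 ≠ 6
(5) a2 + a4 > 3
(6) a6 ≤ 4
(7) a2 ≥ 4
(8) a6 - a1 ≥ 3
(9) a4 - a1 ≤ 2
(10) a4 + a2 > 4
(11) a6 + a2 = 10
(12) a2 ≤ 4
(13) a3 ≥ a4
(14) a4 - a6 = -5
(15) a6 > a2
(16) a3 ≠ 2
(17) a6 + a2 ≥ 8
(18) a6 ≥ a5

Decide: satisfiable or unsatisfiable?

From constraint 6: a6 ≤ 4. From constraint 12: a2 ≤ 4. Hence a6 + a2 ≤ 8. But constraint 11 requires a6 + a2 = 10, and 10 > 8. Contradiction.

Unsatisfiable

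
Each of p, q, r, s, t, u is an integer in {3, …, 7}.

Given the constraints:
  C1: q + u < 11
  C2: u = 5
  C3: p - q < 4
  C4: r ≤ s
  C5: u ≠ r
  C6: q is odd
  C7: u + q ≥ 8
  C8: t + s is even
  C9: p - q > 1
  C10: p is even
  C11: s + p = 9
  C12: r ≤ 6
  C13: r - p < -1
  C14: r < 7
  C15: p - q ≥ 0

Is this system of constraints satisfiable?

Satisfiable

The assignment p = 6, q = 3, r = 3, s = 3, t = 5, u = 5 works:
  constraint 1 holds since q + u = 8.
  constraint 3 holds since p - q = 3.
The rest check out directly.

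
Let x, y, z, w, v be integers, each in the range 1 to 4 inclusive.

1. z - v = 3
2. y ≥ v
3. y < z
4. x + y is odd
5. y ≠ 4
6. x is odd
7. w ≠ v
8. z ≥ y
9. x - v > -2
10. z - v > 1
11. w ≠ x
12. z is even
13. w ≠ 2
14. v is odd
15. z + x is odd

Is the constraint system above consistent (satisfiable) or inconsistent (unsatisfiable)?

Satisfiable

Take x = 1, y = 2, z = 4, w = 4, v = 1. Then constraint 1: z - v = 3; constraint 9: x - v = 0, and every other listed constraint is also met.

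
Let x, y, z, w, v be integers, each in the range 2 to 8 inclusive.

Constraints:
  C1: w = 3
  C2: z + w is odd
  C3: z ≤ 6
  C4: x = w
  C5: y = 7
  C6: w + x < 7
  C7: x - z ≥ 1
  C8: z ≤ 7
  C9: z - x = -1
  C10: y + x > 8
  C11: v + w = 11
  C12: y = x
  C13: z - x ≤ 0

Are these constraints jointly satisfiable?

Unsatisfiable

Constraint 5 fixes y = 7 and constraint 1 fixes w = 3. Constraints 4 and 12 give y = x = w, so y = w. But 7 ≠ 3 — contradiction.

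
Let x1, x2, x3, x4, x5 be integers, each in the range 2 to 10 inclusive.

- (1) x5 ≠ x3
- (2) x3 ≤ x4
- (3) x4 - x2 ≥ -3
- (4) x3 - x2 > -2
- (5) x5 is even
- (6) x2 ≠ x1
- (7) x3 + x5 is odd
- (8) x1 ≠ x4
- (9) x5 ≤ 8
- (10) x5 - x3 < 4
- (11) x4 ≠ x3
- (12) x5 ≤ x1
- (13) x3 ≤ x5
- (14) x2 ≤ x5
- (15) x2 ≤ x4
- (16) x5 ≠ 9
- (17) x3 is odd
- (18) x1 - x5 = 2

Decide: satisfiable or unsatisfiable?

Satisfiable

Try x1 = 8, x2 = 6, x3 = 5, x4 = 6, x5 = 6.
Check constraint 3: x4 - x2 = 0; constraint 4: x3 - x2 = -1; constraint 10: x5 - x3 = 1. The remaining constraints are straightforward to verify.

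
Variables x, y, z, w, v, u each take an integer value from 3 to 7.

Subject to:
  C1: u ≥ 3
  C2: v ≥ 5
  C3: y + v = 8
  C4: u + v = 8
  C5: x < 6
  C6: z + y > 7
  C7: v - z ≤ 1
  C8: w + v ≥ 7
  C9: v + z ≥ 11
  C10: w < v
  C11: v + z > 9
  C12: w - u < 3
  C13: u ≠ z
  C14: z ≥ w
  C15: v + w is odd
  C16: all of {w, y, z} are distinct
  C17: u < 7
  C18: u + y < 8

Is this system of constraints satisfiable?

One satisfying assignment is x = 5, y = 3, z = 7, w = 4, v = 5, u = 3.
For the less obvious constraints — constraint 3: y + v = 8; constraint 4: u + v = 8 — and the others hold by inspection.

Satisfiable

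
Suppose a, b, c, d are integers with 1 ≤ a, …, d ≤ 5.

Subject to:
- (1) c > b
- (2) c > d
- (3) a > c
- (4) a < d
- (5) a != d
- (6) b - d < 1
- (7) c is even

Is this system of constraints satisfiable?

Unsatisfiable

Constraints 2, 3, and 4 give c < a, a < d, d < c. Chaining: c < a < d < c, which forces c < c — impossible.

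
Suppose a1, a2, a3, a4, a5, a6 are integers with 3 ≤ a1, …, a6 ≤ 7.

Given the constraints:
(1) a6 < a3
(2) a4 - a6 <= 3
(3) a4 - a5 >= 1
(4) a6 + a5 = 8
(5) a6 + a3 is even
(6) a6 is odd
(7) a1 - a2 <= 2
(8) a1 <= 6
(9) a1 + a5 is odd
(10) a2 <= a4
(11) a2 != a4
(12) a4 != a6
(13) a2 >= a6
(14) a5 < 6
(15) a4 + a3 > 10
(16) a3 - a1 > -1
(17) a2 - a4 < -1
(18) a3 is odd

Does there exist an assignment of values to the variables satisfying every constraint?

The assignment a1 = 6, a2 = 4, a3 = 7, a4 = 6, a5 = 5, a6 = 3 works:
  constraint 2 holds since a4 - a6 = 3.
  constraint 3 holds since a4 - a5 = 1.
The rest check out directly.

Satisfiable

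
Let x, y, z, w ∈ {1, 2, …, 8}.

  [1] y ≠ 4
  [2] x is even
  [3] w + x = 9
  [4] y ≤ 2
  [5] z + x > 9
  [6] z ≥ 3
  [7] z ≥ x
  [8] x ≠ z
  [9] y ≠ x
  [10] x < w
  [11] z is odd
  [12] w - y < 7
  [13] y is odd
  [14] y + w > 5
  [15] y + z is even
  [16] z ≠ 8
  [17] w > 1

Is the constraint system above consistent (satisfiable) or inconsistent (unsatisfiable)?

Satisfiable

Take x = 4, y = 1, z = 7, w = 5. Then constraint 3: w + x = 9; constraint 5: z + x = 11, and every other listed constraint is also met.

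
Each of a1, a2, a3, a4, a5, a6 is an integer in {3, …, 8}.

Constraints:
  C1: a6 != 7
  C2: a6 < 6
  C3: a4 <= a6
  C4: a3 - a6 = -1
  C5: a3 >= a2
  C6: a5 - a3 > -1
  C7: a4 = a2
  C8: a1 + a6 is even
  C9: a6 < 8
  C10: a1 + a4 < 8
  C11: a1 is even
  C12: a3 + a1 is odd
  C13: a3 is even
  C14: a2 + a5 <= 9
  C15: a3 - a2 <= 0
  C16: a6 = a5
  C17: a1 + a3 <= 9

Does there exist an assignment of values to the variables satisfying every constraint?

Constraint 13 makes a3 even and constraint 11 makes a1 even, so a3 + a1 must be even. Constraint 12 says a3 + a1 is odd — contradiction.

Unsatisfiable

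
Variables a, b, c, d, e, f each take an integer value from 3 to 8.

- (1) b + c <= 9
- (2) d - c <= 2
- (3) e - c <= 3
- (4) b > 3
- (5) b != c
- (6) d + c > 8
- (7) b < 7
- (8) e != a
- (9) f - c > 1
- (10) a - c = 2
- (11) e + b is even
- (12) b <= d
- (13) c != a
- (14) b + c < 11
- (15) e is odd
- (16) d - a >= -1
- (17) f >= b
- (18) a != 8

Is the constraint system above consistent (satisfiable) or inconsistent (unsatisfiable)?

Take a = 6, b = 5, c = 4, d = 5, e = 5, f = 6. Then constraint 1: b + c = 9; constraint 2: d - c = 1, and every other listed constraint is also met.

Satisfiable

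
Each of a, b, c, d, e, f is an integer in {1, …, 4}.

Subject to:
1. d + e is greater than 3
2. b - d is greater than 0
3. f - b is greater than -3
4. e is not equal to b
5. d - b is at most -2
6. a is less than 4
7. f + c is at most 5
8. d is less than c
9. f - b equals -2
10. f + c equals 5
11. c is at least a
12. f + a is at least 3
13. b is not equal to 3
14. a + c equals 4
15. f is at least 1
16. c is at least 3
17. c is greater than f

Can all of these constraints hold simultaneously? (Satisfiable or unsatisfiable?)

Satisfiable

The assignment a = 1, b = 4, c = 3, d = 2, e = 3, f = 2 works:
  constraint 1 holds since d + e = 5.
  constraint 2 holds since b - d = 2.
The rest check out directly.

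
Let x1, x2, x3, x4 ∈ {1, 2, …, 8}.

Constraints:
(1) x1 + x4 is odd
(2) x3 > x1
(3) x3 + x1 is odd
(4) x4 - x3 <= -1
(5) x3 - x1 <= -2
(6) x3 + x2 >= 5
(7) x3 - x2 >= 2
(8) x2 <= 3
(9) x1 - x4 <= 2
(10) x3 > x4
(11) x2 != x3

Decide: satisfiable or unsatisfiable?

Unsatisfiable

Constraints 4, 5, and 9 give x1 − x3 ≥ 2, x3 − x4 ≥ 1, x4 − x1 ≥ -2.
Adding all 3 inequalities: the left sides telescope to 0, and the right sides sum to 2 + 1 + (-2) = 1. So 0 ≥ 1, which is false.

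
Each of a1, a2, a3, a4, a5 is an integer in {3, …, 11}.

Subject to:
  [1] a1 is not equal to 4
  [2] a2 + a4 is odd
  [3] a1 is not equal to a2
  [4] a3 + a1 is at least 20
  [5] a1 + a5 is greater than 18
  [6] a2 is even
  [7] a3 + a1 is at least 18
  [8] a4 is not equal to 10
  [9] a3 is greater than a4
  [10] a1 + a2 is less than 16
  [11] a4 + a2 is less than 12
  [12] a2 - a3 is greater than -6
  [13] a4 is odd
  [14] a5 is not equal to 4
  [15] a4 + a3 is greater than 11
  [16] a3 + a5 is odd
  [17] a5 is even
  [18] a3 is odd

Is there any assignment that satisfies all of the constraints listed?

Satisfiable

The assignment a1 = 9, a2 = 6, a3 = 11, a4 = 3, a5 = 10 works:
  constraint 4 holds since a3 + a1 = 20.
  constraint 5 holds since a1 + a5 = 19.
  constraint 7 holds since a3 + a1 = 20.
The rest check out directly.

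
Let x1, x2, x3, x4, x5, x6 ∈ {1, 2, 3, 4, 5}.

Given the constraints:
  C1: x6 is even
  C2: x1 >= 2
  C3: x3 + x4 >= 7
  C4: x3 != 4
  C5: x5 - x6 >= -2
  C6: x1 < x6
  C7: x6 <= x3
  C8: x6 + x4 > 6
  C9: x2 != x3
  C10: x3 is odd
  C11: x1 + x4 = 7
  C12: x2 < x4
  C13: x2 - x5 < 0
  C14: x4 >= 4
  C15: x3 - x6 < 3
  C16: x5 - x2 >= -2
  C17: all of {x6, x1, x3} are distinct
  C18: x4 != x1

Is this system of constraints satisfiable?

Take x1 = 2, x2 = 4, x3 = 5, x4 = 5, x5 = 5, x6 = 4. Then constraint 3: x3 + x4 = 10; constraint 5: x5 - x6 = 1; constraint 8: x6 + x4 = 9, and every other listed constraint is also met.

Satisfiable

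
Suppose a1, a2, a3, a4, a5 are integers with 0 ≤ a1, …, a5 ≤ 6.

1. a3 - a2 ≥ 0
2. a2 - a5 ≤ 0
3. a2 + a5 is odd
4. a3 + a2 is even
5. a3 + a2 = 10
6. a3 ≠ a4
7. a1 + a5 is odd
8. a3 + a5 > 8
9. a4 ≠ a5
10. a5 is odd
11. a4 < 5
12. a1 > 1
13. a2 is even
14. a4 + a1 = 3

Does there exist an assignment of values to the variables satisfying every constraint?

Satisfiable

One satisfying assignment is a1 = 2, a2 = 4, a3 = 6, a4 = 1, a5 = 5.
For the less obvious constraints — constraint 1: a3 - a2 = 2; constraint 2: a2 - a5 = -1; constraint 5: a3 + a2 = 10 — and the others hold by inspection.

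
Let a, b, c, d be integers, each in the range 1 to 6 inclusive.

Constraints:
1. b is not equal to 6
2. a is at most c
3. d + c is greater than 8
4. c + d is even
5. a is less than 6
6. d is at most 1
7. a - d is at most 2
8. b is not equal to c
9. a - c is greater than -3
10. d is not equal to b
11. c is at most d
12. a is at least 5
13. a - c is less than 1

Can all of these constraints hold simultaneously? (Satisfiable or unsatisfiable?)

From constraints 2 and 12: c ≥ a and a ≥ 5, so c ≥ 5. From constraints 6 and 11: c ≤ d and d ≤ 1, so c ≤ 1. But 1 < 5, so no value of c works.

Unsatisfiable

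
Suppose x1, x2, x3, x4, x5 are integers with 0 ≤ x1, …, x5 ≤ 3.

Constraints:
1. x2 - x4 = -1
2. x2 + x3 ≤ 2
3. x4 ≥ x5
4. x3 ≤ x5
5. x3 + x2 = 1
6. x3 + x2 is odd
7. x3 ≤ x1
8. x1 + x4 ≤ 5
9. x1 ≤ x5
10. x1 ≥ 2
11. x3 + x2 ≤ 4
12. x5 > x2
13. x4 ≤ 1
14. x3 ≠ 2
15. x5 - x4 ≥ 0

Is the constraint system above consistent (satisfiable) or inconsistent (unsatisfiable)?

Unsatisfiable

From constraints 9 and 10: x5 ≥ x1 and x1 ≥ 2, so x5 ≥ 2. From constraints 3 and 13: x5 ≤ x4 and x4 ≤ 1, so x5 ≤ 1. But 1 < 2, so no value of x5 works.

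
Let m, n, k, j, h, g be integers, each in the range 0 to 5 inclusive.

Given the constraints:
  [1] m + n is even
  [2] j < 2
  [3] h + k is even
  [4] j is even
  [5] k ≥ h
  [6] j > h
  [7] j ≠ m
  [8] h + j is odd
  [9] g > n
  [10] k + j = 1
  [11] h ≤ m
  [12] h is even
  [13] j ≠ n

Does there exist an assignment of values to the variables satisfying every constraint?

Unsatisfiable

Constraint 12 makes h even and constraint 4 makes j even, so h + j must be even. Constraint 8 says h + j is odd — contradiction.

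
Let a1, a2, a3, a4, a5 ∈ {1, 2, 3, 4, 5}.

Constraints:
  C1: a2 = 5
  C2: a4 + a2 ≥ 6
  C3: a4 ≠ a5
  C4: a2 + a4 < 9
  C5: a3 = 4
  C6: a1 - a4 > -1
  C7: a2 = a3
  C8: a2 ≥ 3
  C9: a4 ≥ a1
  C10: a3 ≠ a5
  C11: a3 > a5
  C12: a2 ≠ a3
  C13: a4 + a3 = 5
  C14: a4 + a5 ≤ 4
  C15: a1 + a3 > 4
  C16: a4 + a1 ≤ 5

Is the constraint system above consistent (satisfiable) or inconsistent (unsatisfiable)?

Unsatisfiable

Constraint 1 fixes a2 = 5 and constraint 5 fixes a3 = 4, but constraint 7 requires a2 = a3. Since 5 ≠ 4, contradiction.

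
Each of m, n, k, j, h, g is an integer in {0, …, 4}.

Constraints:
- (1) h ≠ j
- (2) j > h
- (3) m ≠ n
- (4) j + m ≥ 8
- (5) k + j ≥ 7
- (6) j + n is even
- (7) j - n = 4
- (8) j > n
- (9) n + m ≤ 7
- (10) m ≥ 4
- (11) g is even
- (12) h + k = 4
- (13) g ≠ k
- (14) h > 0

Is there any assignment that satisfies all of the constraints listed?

The assignment m = 4, n = 0, k = 3, j = 4, h = 1, g = 4 works:
  constraint 4 holds since j + m = 8.
  constraint 5 holds since k + j = 7.
  constraint 7 holds since j - n = 4.
The rest check out directly.

Satisfiable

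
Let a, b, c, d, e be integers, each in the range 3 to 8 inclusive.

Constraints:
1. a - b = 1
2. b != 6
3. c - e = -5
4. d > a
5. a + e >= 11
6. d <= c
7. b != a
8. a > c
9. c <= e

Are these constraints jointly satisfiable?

Unsatisfiable

Constraints 4, 6, and 8 give c < a, a < d, d ≤ c. Chaining: c < a < d ≤ c, which forces c < c — impossible.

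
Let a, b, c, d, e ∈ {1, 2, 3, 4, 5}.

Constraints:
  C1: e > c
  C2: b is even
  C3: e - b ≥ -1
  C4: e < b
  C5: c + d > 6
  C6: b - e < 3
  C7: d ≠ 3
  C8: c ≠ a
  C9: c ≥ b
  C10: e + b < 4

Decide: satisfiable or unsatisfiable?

Constraints 1, 4, and 9 give e < b, b ≤ c, c < e. Chaining: e < b ≤ c < e, which forces e < e — impossible.

Unsatisfiable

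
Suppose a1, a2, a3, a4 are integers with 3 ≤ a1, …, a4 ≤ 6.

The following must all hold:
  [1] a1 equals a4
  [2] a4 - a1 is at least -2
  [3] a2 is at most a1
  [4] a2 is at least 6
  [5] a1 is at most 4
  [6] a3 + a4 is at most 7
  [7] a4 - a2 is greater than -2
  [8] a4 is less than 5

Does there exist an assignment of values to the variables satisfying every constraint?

From constraints 3 and 4: a1 ≥ a2 and a2 ≥ 6, so a1 ≥ 6. From constraint 5: a1 ≤ 4. But 4 < 6, so no value of a1 works.

Unsatisfiable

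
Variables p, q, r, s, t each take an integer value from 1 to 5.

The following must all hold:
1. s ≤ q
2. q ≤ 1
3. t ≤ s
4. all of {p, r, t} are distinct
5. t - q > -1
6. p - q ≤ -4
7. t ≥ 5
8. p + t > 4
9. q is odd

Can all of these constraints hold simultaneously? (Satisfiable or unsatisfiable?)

Unsatisfiable

From constraints 3 and 7: s ≥ t and t ≥ 5, so s ≥ 5. From constraints 1 and 2: s ≤ q and q ≤ 1, so s ≤ 1. But 1 < 5, so no value of s works.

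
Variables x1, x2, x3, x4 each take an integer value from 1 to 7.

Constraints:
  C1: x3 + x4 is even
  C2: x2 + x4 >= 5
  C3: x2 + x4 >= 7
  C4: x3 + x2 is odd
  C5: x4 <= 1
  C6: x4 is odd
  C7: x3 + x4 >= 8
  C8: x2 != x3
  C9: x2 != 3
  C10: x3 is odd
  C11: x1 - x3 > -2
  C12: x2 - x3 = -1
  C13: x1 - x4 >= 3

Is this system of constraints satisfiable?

Try x1 = 6, x2 = 6, x3 = 7, x4 = 1.
Check constraint 2: x2 + x4 = 7; constraint 3: x2 + x4 = 7. The remaining constraints are straightforward to verify.

Satisfiable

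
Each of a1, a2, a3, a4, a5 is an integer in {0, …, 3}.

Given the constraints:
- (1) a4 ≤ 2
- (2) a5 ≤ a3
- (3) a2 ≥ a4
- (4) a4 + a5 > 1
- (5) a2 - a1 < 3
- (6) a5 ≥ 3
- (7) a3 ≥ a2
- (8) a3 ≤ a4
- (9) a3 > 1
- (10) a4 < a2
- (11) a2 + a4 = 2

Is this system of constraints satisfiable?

From constraints 2 and 6: a3 ≥ a5 and a5 ≥ 3, so a3 ≥ 3. From constraints 1 and 8: a3 ≤ a4 and a4 ≤ 2, so a3 ≤ 2. But 2 < 3, so no value of a3 works.

Unsatisfiable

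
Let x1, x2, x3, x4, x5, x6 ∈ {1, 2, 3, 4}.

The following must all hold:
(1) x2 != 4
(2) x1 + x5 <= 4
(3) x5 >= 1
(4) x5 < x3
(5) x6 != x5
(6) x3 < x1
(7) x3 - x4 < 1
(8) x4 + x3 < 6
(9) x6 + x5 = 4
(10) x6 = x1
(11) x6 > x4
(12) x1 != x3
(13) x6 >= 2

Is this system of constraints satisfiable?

Setting (x1, x2, x3, x4, x5, x6) = (3, 3, 2, 2, 1, 3) satisfies everything: constraint 2: x1 + x5 = 4; constraint 7: x3 - x4 = 0, and the others follow.

Satisfiable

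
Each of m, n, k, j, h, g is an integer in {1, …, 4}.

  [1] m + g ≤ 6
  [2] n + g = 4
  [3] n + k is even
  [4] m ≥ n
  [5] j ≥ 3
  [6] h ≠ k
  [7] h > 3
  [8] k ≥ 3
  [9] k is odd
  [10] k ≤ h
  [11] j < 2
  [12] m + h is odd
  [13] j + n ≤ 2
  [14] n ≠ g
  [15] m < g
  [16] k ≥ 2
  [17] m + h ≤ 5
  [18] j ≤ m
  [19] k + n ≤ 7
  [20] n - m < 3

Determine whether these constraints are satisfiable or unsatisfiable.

From constraints 5 and 18: m ≥ j ≥ 3. From constraints 8 and 10: h ≥ k ≥ 3. Hence m + h ≥ 6. But constraint 17 requires m + h ≤ 5, and 5 < 6. Contradiction.

Unsatisfiable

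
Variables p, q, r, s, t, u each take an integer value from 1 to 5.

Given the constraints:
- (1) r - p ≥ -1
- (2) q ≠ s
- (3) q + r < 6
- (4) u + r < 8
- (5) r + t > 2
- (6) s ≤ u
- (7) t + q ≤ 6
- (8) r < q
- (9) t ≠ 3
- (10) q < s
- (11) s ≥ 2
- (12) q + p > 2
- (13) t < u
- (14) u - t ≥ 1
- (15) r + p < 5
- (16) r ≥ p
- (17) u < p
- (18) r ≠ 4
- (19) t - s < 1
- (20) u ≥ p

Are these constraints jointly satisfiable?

Unsatisfiable

Constraints 6, 8, 10, 16, and 17 give q < s, s ≤ u, u < p, p ≤ r, r < q. Chaining: q < s ≤ u < p ≤ r < q, which forces q < q — impossible.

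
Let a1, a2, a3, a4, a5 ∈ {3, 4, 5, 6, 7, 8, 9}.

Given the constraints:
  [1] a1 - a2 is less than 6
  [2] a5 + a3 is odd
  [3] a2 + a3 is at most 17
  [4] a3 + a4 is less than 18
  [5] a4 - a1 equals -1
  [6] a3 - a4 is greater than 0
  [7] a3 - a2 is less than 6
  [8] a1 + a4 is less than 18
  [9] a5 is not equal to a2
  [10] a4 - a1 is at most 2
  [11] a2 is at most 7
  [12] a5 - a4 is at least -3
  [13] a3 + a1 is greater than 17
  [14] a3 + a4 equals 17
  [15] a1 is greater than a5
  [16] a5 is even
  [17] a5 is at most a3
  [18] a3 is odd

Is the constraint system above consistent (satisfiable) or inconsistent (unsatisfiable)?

Satisfiable

Try a1 = 9, a2 = 6, a3 = 9, a4 = 8, a5 = 8.
Check constraint 1: a1 - a2 = 3; constraint 3: a2 + a3 = 15; constraint 4: a3 + a4 = 17. The remaining constraints are straightforward to verify.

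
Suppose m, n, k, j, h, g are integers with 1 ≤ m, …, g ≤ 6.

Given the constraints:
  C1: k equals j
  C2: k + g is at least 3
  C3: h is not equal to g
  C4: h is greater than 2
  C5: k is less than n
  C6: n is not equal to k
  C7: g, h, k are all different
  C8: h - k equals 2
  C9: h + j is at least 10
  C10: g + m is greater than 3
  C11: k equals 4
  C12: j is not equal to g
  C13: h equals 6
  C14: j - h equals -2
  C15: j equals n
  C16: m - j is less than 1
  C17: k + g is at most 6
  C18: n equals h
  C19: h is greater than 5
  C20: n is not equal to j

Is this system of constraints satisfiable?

Constraint 11 fixes k = 4 and constraint 13 fixes h = 6. Constraints 1, 15, and 18 give k = j = n = h, so k = h. But 4 ≠ 6 — contradiction.

Unsatisfiable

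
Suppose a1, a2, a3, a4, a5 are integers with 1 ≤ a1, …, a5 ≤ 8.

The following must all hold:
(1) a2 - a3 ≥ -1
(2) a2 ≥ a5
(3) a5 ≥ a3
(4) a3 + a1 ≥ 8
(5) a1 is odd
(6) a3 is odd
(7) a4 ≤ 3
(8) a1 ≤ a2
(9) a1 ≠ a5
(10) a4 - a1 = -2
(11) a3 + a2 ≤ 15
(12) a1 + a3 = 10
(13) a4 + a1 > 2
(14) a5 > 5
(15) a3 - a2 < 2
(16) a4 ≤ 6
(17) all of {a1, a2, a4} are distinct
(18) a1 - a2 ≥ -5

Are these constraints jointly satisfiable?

The assignment a1 = 3, a2 = 7, a3 = 7, a4 = 1, a5 = 7 works:
  constraint 1 holds since a2 - a3 = 0.
  constraint 4 holds since a3 + a1 = 10.
  constraint 10 holds since a4 - a1 = -2.
The rest check out directly.

Satisfiable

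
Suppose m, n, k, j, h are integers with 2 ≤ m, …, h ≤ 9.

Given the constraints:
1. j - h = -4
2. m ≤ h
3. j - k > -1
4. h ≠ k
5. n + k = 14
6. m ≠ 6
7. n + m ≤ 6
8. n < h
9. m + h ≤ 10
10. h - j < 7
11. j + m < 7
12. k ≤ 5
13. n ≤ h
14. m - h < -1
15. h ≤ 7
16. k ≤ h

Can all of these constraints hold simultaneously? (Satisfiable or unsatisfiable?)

Unsatisfiable

From constraints 13 and 15: n ≤ h ≤ 7. From constraint 12: k ≤ 5. Hence n + k ≤ 12. But constraint 5 requires n + k = 14, and 14 > 12. Contradiction.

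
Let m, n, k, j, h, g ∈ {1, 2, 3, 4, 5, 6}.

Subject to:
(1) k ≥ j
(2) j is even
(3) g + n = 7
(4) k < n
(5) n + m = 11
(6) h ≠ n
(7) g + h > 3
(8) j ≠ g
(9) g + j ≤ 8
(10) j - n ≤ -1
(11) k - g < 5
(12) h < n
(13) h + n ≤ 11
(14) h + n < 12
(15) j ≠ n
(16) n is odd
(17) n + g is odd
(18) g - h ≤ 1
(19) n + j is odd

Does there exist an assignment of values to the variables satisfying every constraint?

One satisfying assignment is m = 6, n = 5, k = 4, j = 4, h = 4, g = 2.
For the less obvious constraints — constraint 3: g + n = 7; constraint 5: n + m = 11 — and the others hold by inspection.

Satisfiable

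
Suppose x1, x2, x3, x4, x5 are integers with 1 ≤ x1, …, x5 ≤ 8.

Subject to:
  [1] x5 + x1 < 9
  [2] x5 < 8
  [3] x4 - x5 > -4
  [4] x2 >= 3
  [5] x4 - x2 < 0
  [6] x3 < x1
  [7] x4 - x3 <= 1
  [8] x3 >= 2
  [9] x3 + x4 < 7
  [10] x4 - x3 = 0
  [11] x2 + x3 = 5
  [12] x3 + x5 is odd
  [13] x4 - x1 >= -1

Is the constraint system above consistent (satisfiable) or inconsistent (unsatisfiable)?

Satisfiable

Take x1 = 3, x2 = 3, x3 = 2, x4 = 2, x5 = 5. Then constraint 1: x5 + x1 = 8; constraint 3: x4 - x5 = -3; constraint 5: x4 - x2 = -1, and every other listed constraint is also met.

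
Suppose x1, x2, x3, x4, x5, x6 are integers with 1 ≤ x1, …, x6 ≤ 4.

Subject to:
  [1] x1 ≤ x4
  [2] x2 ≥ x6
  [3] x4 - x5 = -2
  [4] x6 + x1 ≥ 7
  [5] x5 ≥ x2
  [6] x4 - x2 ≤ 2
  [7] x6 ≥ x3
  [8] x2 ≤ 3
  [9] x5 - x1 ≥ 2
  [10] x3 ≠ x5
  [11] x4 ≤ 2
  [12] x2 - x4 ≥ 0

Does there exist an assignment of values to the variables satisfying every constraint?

From constraints 2 and 8: x6 ≤ x2 ≤ 3. From constraints 1 and 11: x1 ≤ x4 ≤ 2. Hence x6 + x1 ≤ 5. But constraint 4 requires x6 + x1 ≥ 7, and 7 > 5. Contradiction.

Unsatisfiable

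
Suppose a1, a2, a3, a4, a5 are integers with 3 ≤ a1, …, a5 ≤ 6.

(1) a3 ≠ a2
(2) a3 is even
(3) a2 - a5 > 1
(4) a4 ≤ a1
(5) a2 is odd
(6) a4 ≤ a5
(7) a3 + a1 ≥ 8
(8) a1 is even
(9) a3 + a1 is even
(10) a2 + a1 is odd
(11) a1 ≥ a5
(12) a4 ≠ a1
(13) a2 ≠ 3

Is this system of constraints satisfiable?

Satisfiable

Take a1 = 6, a2 = 5, a3 = 4, a4 = 3, a5 = 3. Then constraint 3: a2 - a5 = 2; constraint 7: a3 + a1 = 10, and every other listed constraint is also met.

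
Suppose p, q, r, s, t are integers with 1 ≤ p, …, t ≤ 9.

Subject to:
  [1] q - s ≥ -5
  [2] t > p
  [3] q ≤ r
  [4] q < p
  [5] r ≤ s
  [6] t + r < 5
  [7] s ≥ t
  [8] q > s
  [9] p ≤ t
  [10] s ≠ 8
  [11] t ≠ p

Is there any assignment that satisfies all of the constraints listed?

Unsatisfiable

Constraints 2, 4, 7, and 8 give q < p, p < t, t ≤ s, s < q. Chaining: q < p < t ≤ s < q, which forces q < q — impossible.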